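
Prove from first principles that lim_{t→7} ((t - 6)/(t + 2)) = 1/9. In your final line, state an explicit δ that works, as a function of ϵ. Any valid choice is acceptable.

Let ϵ > 0 be given. We want δ > 0 with 0 < |t − 7| < δ ⇒ |(t - 6)/(t + 2) − (1/9)| < ϵ.
Combining over a common denominator, (t - 6)/(t + 2) − (1/9) = [(t - 6)·9 − 1·(t + 2)] / [9·(t + 2)] = 8(t − 7) / (9(t + 2)).
So |(t - 6)/(t + 2) − (1/9)| = 8|t − 7| / (9·|t + 2|).
Require δ ≤ 9/2, so |t + 2| ≥ |9| − |t − 7| > 9 − 9/2 = 9/2.
Hence |(t - 6)/(t + 2) − (1/9)| < 8|t − 7|/(9·(9/2)) = (16/81)|t − 7|, which is < ϵ once |t − 7| < (81/16)ϵ.
Take δ = min(9/2, (81/16)ϵ). Then 0 < |t − 7| < δ forces both bounds, so |(t - 6)/(t + 2) − (1/9)| < ϵ.

δ = min(9/2, (81/16)ϵ)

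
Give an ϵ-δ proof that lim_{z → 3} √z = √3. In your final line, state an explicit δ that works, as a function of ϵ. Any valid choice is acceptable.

Let ϵ > 0 be given. We want δ > 0 such that 0 < |z − 3| < δ implies |√z − √3| < ϵ.
Multiplying by the conjugate, |√z − √3| = |z − 3|/(√z + √3).
Restrict δ ≤ 3 so that |z − 3| < 3 forces z > 0, and then √z + √3 > √3.
Hence |√z − √3| < |z − 3|/√3, which is < ϵ once |z − 3| < √3·ϵ.
Take δ = min(3, √3·ϵ). If 0 < |z − 3| < δ then z > 0 and |√z − √3| < |z − 3|/√3 < ϵ.

δ = min(3, √3·ϵ)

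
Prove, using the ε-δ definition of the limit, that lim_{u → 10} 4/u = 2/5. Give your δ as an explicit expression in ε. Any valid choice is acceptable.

Fix ε > 0. We seek δ > 0 such that 0 < |u − 10| < δ implies |4/u − (2/5)| < ε.
|4/u − (2/5)| = 4·|10 − u|/(10·|u|) = 4|u − 10|/(10|u|).
Restrict δ ≤ 5. Then |u − 10| < 5 gives |u| > 5, so 10|u| > 50.
Then |4/u − (2/5)| < 4|u − 10|/50, which is < ε when |u − 10| < (25/2)ε.
Take δ = min(5, (25/2)ε). Then 0 < |u − 10| < δ gives both |u − 10| < 5 and |u − 10| < (25/2)ε, so |4/u − (2/5)| < ε.

δ = min(5, (25/2)ε)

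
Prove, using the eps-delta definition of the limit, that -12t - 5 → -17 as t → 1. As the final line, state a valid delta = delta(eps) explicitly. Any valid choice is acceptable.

delta = eps/12

Let eps > 0. We need delta > 0 so that 0 < |t − 1| < delta implies |(-12t - 5) + 17| < eps.
Since (-12t - 5) + 17 = -12(t − 1), we have |(-12t - 5) + 17| = 12|t − 1|.
Thus it suffices that |t − 1| < eps/12.
Take delta = eps/12. If 0 < |t − 1| < delta then |(-12t - 5) + 17| = 12|t − 1| < 12·(eps/12) = eps.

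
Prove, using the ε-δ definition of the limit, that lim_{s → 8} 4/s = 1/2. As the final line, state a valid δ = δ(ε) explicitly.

Suppose ε > 0. We seek δ > 0 such that 0 < |s − 8| < δ implies |4/s − (1/2)| < ε.
|4/s − (1/2)| = 4·|8 − s|/(8·|s|) = 4|s − 8|/(8|s|).
Require δ ≤ 4 so that |s| > 8 − 4 = 4, hence 8|s| > 32.
Then |4/s − (1/2)| < 4|s − 8|/32, which is < ε when |s − 8| < 8ε.
Take δ = min(4, 8ε). Then 0 < |s − 8| < δ gives both |s − 8| < 4 and |s − 8| < 8ε, so |4/s − (1/2)| < ε.

δ = min(4, 8ε)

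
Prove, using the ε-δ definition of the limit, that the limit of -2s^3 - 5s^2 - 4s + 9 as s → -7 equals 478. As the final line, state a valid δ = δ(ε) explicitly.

Let ε > 0 be given. We want δ > 0 such that 0 < |s + 7| < δ implies |(-2s^3 - 5s^2 - 4s + 9) − 478| < ε.
(-2s^3 - 5s^2 - 4s + 9) − 478 = -2s^3 - 5s^2 - 4s - 469 = (s + 7)(-2s^2 + 9s - 67).
So |(-2s^3 - 5s^2 - 4s + 9) − 478| = |s + 7|·|-2s^2 + 9s - 67|.
Assume first that |s + 7| < 1, so |s| < 8. Then |-2s^2 + 9s - 67| ≤ 2·8^2 + 9·8 + 67 = 267.
Hence |(-2s^3 - 5s^2 - 4s + 9) − 478| ≤ 267|s + 7| < ε provided |s + 7| < ε/267.
Choosing δ = min(1, ε/267) ensures both conditions, hence |(-2s^3 - 5s^2 - 4s + 9) − 478| < ε.

δ = min(1, ε/267)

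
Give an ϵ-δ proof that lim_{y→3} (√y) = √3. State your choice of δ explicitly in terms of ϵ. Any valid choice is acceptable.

Let ϵ > 0 be given. We want δ > 0 such that 0 < |y − 3| < δ implies |√y − √3| < ϵ.
Multiplying by the conjugate, |√y − √3| = |y − 3|/(√y + √3).
Restrict δ ≤ 3 so that |y − 3| < 3 forces y > 0, and then √y + √3 > √3.
Hence |√y − √3| < |y − 3|/√3, which is < ϵ once |y − 3| < √3·ϵ.
Take δ = min(3, √3·ϵ). If 0 < |y − 3| < δ then y > 0 and |√y − √3| < |y − 3|/√3 < ϵ.

δ = min(3, √3·ϵ)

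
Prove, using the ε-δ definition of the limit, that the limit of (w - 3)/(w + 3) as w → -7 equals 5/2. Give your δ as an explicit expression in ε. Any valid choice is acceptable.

δ = min(2, (4/3)ε)

Fix ε > 0. We want δ > 0 with 0 < |w + 7| < δ ⇒ |(w - 3)/(w + 3) − (5/2)| < ε.
Combining over a common denominator, (w - 3)/(w + 3) − (5/2) = [(w - 3)·(-4) − (-10)·(w + 3)] / [(-4)·(w + 3)] = 6(w + 7) / ((-4)(w + 3)).
So |(w - 3)/(w + 3) − (5/2)| = 6|w + 7| / (4·|w + 3|).
Require δ ≤ 2, so |w + 3| ≥ |-4| − |w + 7| > 4 − 2 = 2.
Hence |(w - 3)/(w + 3) − (5/2)| < 6|w + 7|/(4·2) = (3/4)|w + 7|, which is < ε once |w + 7| < (4/3)ε.
Take δ = min(2, (4/3)ε). Then 0 < |w + 7| < δ forces both bounds, so |(w - 3)/(w + 3) − (5/2)| < ε.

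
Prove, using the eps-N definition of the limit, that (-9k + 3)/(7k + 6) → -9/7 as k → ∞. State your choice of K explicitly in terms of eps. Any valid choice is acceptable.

Fix eps > 0. For k ≥ 1, |(-9k + 3)/(7k + 6) + 9/7| = |75|/(7(7k + 6)) = 75/(7(7k + 6)).
Since 7k + 6 ≥ 7k for k ≥ 1, this is ≤ 75/(7·7k) = (75/49)/k.
So |(-9k + 3)/(7k + 6) + 9/7| < eps whenever k > (75/49)/eps.
Take K = (75/49)/eps. If k > K then |(-9k + 3)/(7k + 6) + 9/7| ≤ (75/49)/k < eps.

K = (75/49)/eps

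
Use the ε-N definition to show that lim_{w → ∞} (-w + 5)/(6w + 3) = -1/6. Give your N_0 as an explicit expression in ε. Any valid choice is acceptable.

Fix ε > 0. We seek N_0 > 0 such that w > N_0 implies |(-w + 5)/(6w + 3) + 1/6| < ε.
(-w + 5)/(6w + 3) + 1/6 = (6(-w + 5) − (-1)(6w + 3)) / (6(6w + 3)) = 33/(6(6w + 3)).
For w > 0 we have 6w + 3 > 6w, so |(-w + 5)/(6w + 3) + 1/6| = 33/(6(6w + 3)) < 33/(6·6w) = (11/12)/w.
Thus |(-w + 5)/(6w + 3) + 1/6| < ε whenever w > (11/12)/ε.
Take N_0 = (11/12)/ε. If w > N_0 then |(-w + 5)/(6w + 3) + 1/6| < (11/12)/w < ε.

N_0 = (11/12)/ε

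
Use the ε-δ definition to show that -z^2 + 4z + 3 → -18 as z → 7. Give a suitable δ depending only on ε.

δ = min(1, ε/11)

Fix ε > 0. We want δ > 0 such that 0 < |z − 7| < δ implies |(-z^2 + 4z + 3) + 18| < ε.
(-z^2 + 4z + 3) + 18 = -z^2 + 4z + 21 = (z − 7)(-z - 3).
So |(-z^2 + 4z + 3) + 18| = |z − 7|·|-z - 3|.
Assume first that |z − 7| < 1, so |z| < 8. Then |-z - 3| ≤ 8 + 3 = 11.
Hence |(-z^2 + 4z + 3) + 18| ≤ 11|z − 7| < ε provided |z − 7| < ε/11.
Take δ = min(1, ε/11). Then 0 < |z − 7| < δ gives both |z − 7| < 1 and |z − 7| < ε/11, so |(-z^2 + 4z + 3) + 18| < ε.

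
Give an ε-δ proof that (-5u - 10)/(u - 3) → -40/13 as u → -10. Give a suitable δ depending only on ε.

δ = min(13/2, (169/50)ε)

Fix ε > 0. We want δ > 0 with 0 < |u + 10| < δ ⇒ |(-5u - 10)/(u - 3) + 40/13| < ε.
Combining over a common denominator, (-5u - 10)/(u - 3) + 40/13 = [(-5u - 10)·(-13) − 40·(u - 3)] / [(-13)·(u - 3)] = 25(u + 10) / ((-13)(u - 3)).
So |(-5u - 10)/(u - 3) + 40/13| = 25|u + 10| / (13·|u − 3|).
Restrict δ ≤ 13/2. Then |u + 10| < 13/2 gives |u − 3| = |(u + 10) + (-13)| ≥ 13 − 13/2 = 13/2.
Hence |(-5u - 10)/(u - 3) + 40/13| < 25|u + 10|/(13·(13/2)) = (50/169)|u + 10|, which is < ε once |u + 10| < (169/50)ε.
Take δ = min(13/2, (169/50)ε). Then 0 < |u + 10| < δ forces both bounds, so |(-5u - 10)/(u - 3) + 40/13| < ε.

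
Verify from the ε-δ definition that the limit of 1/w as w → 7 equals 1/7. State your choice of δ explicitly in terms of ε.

δ = min(7/2, (49/2)ε)

Fix ε > 0. We seek δ > 0 such that 0 < |w − 7| < δ implies |1/w − (1/7)| < ε.
|1/w − (1/7)| = |7 − w|/(7·|w|) = |w − 7|/(7|w|).
Restrict δ ≤ 7/2. Then |w − 7| < 7/2 gives |w| > 7/2, so 7|w| > 49/2.
Then |1/w − (1/7)| < |w − 7|/(49/2), which is < ε when |w − 7| < (49/2)ε.
Take δ = min(7/2, (49/2)ε). Then 0 < |w − 7| < δ gives both |w − 7| < 7/2 and |w − 7| < (49/2)ε, so |1/w − (1/7)| < ε.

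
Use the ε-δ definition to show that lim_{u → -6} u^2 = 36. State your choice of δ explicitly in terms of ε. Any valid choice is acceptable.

δ = min(1, ε/13)

Fix ε > 0. We seek δ > 0 with 0 < |u + 6| < δ ⇒ |u^2 − 36| < ε.
Factor: u^2 − 36 = (u + 6)(u - 6), so |u^2 − 36| = |u + 6|·|u - 6|.
Restrict δ ≤ 1. Then |u + 6| < 1 gives |u| < 7, so by the triangle inequality |u - 6| ≤ 7 + 6 = 13.
Hence |u^2 − 36| ≤ 13|u + 6|, which is < ε once |u + 6| < ε/13.
Take δ = min(1, ε/13). If 0 < |u + 6| < δ then both bounds hold and |u^2 − 36| ≤ 13|u + 6| < 13·(ε/13) = ε.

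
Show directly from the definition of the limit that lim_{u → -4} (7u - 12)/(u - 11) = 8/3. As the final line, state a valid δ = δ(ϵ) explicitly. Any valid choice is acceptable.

δ = min(15/2, (45/26)ϵ)

Fix ϵ > 0. We want δ > 0 with 0 < |u + 4| < δ ⇒ |(7u - 12)/(u - 11) − (8/3)| < ϵ.
Combining over a common denominator, (7u - 12)/(u - 11) − (8/3) = [(7u - 12)·(-15) − (-40)·(u - 11)] / [(-15)·(u - 11)] = -65(u + 4) / ((-15)(u - 11)).
So |(7u - 12)/(u - 11) − (8/3)| = 65|u + 4| / (15·|u − 11|).
Require δ ≤ 15/2, so |u − 11| ≥ |-15| − |u + 4| > 15 − 15/2 = 15/2.
Hence |(7u - 12)/(u - 11) − (8/3)| < 65|u + 4|/(15·(15/2)) = (26/45)|u + 4|, which is < ϵ once |u + 4| < (45/26)ϵ.
Take δ = min(15/2, (45/26)ϵ). Then 0 < |u + 4| < δ forces both bounds, so |(7u - 12)/(u - 11) − (8/3)| < ϵ.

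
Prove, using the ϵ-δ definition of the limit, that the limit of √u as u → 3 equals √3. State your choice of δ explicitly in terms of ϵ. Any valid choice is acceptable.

δ = min(3, √3·ϵ)

Let ϵ > 0. We want δ > 0 such that 0 < |u − 3| < δ implies |√u − √3| < ϵ.
Rationalise: √u − √3 = (u − 3)/(√u + √3), so |√u − √3| = |u − 3|/(√u + √3).
Restrict δ ≤ 3 so that |u − 3| < 3 forces u > 0, and then √u + √3 > √3.
Hence |√u − √3| < |u − 3|/√3, which is < ϵ once |u − 3| < √3·ϵ.
Take δ = min(3, √3·ϵ). If 0 < |u − 3| < δ then u > 0 and |√u − √3| < |u − 3|/√3 < ϵ.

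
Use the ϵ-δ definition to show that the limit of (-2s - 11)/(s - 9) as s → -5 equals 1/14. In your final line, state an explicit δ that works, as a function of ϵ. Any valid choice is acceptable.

δ = min(7, (98/29)ϵ)

Suppose ϵ > 0. We want δ > 0 with 0 < |s + 5| < δ ⇒ |(-2s - 11)/(s - 9) − (1/14)| < ϵ.
Combining over a common denominator, (-2s - 11)/(s - 9) − (1/14) = [(-2s - 11)·(-14) − (-1)·(s - 9)] / [(-14)·(s - 9)] = 29(s + 5) / ((-14)(s - 9)).
So |(-2s - 11)/(s - 9) − (1/14)| = 29|s + 5| / (14·|s − 9|).
Restrict δ ≤ 7. Then |s + 5| < 7 gives |s − 9| = |(s + 5) + (-14)| ≥ 14 − 7 = 7.
Hence |(-2s - 11)/(s - 9) − (1/14)| < 29|s + 5|/(14·7) = (29/98)|s + 5|, which is < ϵ once |s + 5| < (98/29)ϵ.
Take δ = min(7, (98/29)ϵ). Then 0 < |s + 5| < δ forces both bounds, so |(-2s - 11)/(s - 9) − (1/14)| < ϵ.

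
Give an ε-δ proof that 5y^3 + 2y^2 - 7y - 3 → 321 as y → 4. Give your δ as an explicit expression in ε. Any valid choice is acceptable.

Let ε > 0 be given. We want δ > 0 such that 0 < |y − 4| < δ implies |(5y^3 + 2y^2 - 7y - 3) − 321| < ε.
(5y^3 + 2y^2 - 7y - 3) − 321 = 5y^3 + 2y^2 - 7y - 324 = (y − 4)(5y^2 + 22y + 81).
So |(5y^3 + 2y^2 - 7y - 3) − 321| = |y − 4|·|5y^2 + 22y + 81|.
Require δ ≤ 1. Then |y − 4| < 1 gives |y| < 5, and by the triangle inequality |5y^2 + 22y + 81| ≤ 5·5^2 + 22·5 + 81 = 316.
Hence |(5y^3 + 2y^2 - 7y - 3) − 321| ≤ 316|y − 4| < ε provided |y − 4| < ε/316.
Choosing δ = min(1, ε/316) ensures both conditions, hence |(5y^3 + 2y^2 - 7y - 3) − 321| < ε.

δ = min(1, ε/316)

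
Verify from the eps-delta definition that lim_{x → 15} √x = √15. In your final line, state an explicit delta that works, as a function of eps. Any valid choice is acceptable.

Fix eps > 0. We want delta > 0 such that 0 < |x − 15| < delta implies |√x − √15| < eps.
Multiplying by the conjugate, |√x − √15| = |x − 15|/(√x + √15).
Restrict delta ≤ 15 so that |x − 15| < 15 forces x > 0, and then √x + √15 > √15.
Hence |√x − √15| < |x − 15|/√15, which is < eps once |x − 15| < √15·eps.
Take delta = min(15, √15·eps). If 0 < |x − 15| < delta then x > 0 and |√x − √15| < |x − 15|/√15 < eps.

delta = min(15, √15·eps)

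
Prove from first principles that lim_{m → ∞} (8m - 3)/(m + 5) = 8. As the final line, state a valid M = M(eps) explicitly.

Let eps > 0 be given. For m ≥ 1, |(8m - 3)/(m + 5) − 8| = |-43|/((m + 5)) = 43/((m + 5)).
Since m + 5 ≥ m for m ≥ 1, this is ≤ 43/(m) = 43/m.
So |(8m - 3)/(m + 5) − 8| < eps whenever m > 43/eps.
Take M = 43/eps. If m > M then |(8m - 3)/(m + 5) − 8| ≤ 43/m < eps.

M = 43/eps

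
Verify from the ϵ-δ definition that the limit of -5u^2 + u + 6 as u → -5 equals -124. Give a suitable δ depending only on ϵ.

δ = min(2, ϵ/61)

Suppose ϵ > 0. We want δ > 0 such that 0 < |u + 5| < δ implies |(-5u^2 + u + 6) + 124| < ϵ.
(-5u^2 + u + 6) + 124 = -5u^2 + u + 130 = (u + 5)(-5u + 26).
So |(-5u^2 + u + 6) + 124| = |u + 5|·|-5u + 26|.
Require δ ≤ 2. Then |u + 5| < 2 gives |u| < 7, and by the triangle inequality |-5u + 26| ≤ 5·7 + 26 = 61.
Hence |(-5u^2 + u + 6) + 124| ≤ 61|u + 5| < ϵ provided |u + 5| < ϵ/61.
Take δ = min(2, ϵ/61). Then 0 < |u + 5| < δ gives both |u + 5| < 2 and |u + 5| < ϵ/61, so |(-5u^2 + u + 6) + 124| < ϵ.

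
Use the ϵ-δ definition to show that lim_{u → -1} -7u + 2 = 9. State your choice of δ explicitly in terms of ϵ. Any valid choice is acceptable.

Let ϵ > 0. We need δ > 0 so that 0 < |u + 1| < δ implies |(-7u + 2) − 9| < ϵ.
|(-7u + 2) − 9| = |-7u - 7| = 7|u + 1|.
Thus it suffices that |u + 1| < ϵ/7.
Take δ = ϵ/7. If 0 < |u + 1| < δ then |(-7u + 2) − 9| = 7|u + 1| < 7·(ϵ/7) = ϵ.

δ = ϵ/7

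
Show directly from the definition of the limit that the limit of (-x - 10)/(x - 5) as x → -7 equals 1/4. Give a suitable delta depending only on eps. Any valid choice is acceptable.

delta = min(6, (24/5)eps)

Let eps > 0. We want delta > 0 with 0 < |x + 7| < delta ⇒ |(-x - 10)/(x - 5) − (1/4)| < eps.
Combining over a common denominator, (-x - 10)/(x - 5) − (1/4) = [(-x - 10)·(-12) − (-3)·(x - 5)] / [(-12)·(x - 5)] = 15(x + 7) / ((-12)(x - 5)).
So |(-x - 10)/(x - 5) − (1/4)| = 15|x + 7| / (12·|x − 5|).
Require delta ≤ 6, so |x − 5| ≥ |-12| − |x + 7| > 12 − 6 = 6.
Hence |(-x - 10)/(x - 5) − (1/4)| < 15|x + 7|/(12·6) = (5/24)|x + 7|, which is < eps once |x + 7| < (24/5)eps.
Take delta = min(6, (24/5)eps). Then 0 < |x + 7| < delta forces both bounds, so |(-x - 10)/(x - 5) − (1/4)| < eps.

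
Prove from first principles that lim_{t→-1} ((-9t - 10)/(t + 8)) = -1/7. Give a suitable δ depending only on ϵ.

Suppose ϵ > 0. We want δ > 0 with 0 < |t + 1| < δ ⇒ |(-9t - 10)/(t + 8) + 1/7| < ϵ.
Combining over a common denominator, (-9t - 10)/(t + 8) + 1/7 = [(-9t - 10)·7 − (-1)·(t + 8)] / [7·(t + 8)] = -62(t + 1) / (7(t + 8)).
So |(-9t - 10)/(t + 8) + 1/7| = 62|t + 1| / (7·|t + 8|).
Require δ ≤ 7/2, so |t + 8| ≥ |7| − |t + 1| > 7 − 7/2 = 7/2.
Hence |(-9t - 10)/(t + 8) + 1/7| < 62|t + 1|/(7·(7/2)) = (124/49)|t + 1|, which is < ϵ once |t + 1| < (49/124)ϵ.
Take δ = min(7/2, (49/124)ϵ). Then 0 < |t + 1| < δ forces both bounds, so |(-9t - 10)/(t + 8) + 1/7| < ϵ.

δ = min(7/2, (49/124)ϵ)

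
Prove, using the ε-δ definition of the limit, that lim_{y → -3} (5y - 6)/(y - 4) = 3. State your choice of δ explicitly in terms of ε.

Let ε > 0 be given. We want δ > 0 with 0 < |y + 3| < δ ⇒ |(5y - 6)/(y - 4) − 3| < ε.
Combining over a common denominator, (5y - 6)/(y - 4) − 3 = [(5y - 6)·(-7) − (-21)·(y - 4)] / [(-7)·(y - 4)] = -14(y + 3) / ((-7)(y - 4)).
So |(5y - 6)/(y - 4) − 3| = 14|y + 3| / (7·|y − 4|).
Require δ ≤ 7/2, so |y − 4| ≥ |-7| − |y + 3| > 7 − 7/2 = 7/2.
Hence |(5y - 6)/(y - 4) − 3| < 14|y + 3|/(7·(7/2)) = (4/7)|y + 3|, which is < ε once |y + 3| < (7/4)ε.
Take δ = min(7/2, (7/4)ε). Then 0 < |y + 3| < δ forces both bounds, so |(5y - 6)/(y - 4) − 3| < ε.

δ = min(7/2, (7/4)ε)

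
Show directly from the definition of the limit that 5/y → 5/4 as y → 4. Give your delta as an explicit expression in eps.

delta = min(2, (8/5)eps)

Suppose eps > 0. We seek delta > 0 such that 0 < |y − 4| < delta implies |5/y − (5/4)| < eps.
|5/y − (5/4)| = 5·|4 − y|/(4·|y|) = 5|y − 4|/(4|y|).
Require delta ≤ 2 so that |y| > 4 − 2 = 2, hence 4|y| > 8.
Then |5/y − (5/4)| < 5|y − 4|/8, which is < eps when |y − 4| < (8/5)eps.
Take delta = min(2, (8/5)eps). Then 0 < |y − 4| < delta gives both |y − 4| < 2 and |y − 4| < (8/5)eps, so |5/y − (5/4)| < eps.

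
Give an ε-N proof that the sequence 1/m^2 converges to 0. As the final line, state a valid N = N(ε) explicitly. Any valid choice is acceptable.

N = (1/ε)^{1/2}

Suppose ε > 0. For m ≥ 1, |1/m^2 − 0| = 1/m^2.
1/m^2 < ε ⇔ m^2 > 1/ε ⇔ m > (1/ε)^{1/2}.
Take N = (1/ε)^{1/2}. Then m > N implies 1/m^2 < ε.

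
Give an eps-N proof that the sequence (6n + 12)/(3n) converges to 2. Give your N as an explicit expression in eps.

N = 4/eps

Let eps > 0 be given. For n ≥ 1, |(6n + 12)/(3n) − 2| = |36|/(3(3n)) = 36/(3(3n)).
Since 3n ≥ 3n for n ≥ 1, this is ≤ 36/(3·3n) = 4/n.
So |(6n + 12)/(3n) − 2| < eps whenever n > 4/eps.
Take N = 4/eps. If n > N then |(6n + 12)/(3n) − 2| ≤ 4/n < eps.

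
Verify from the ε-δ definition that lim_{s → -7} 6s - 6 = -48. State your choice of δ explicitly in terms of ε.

δ = ε/6

Let ε > 0 be given. We need δ > 0 so that 0 < |s + 7| < δ implies |(6s - 6) + 48| < ε.
Since (6s - 6) + 48 = 6(s + 7), we have |(6s - 6) + 48| = 6|s + 7|.
So 6|s + 7| < ε exactly when |s + 7| < ε/6.
Choosing δ = ε/6 gives |(6s - 6) + 48| = 6|s + 7| < ε whenever |s + 7| < δ.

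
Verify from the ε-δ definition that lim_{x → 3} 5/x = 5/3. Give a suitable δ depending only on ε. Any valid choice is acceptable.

Let ε > 0. We seek δ > 0 such that 0 < |x − 3| < δ implies |5/x − (5/3)| < ε.
|5/x − (5/3)| = 5·|3 − x|/(3·|x|) = 5|x − 3|/(3|x|).
Require δ ≤ 3/2 so that |x| > 3 − 3/2 = 3/2, hence 3|x| > 9/2.
Then |5/x − (5/3)| < 5|x − 3|/(9/2), which is < ε when |x − 3| < (9/10)ε.
Take δ = min(3/2, (9/10)ε). Then 0 < |x − 3| < δ gives both |x − 3| < 3/2 and |x − 3| < (9/10)ε, so |5/x − (5/3)| < ε.

δ = min(3/2, (9/10)ε)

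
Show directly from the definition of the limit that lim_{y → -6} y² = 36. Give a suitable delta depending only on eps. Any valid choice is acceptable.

Let eps > 0 be given. We seek delta > 0 with 0 < |y + 6| < delta ⇒ |y² − 36| < eps.
Factor: y² − 36 = (y + 6)(y - 6), so |y² − 36| = |y + 6|·|y - 6|.
Impose delta ≤ 1 so that |y| < 7; then |y - 6| ≤ 13.
Hence |y² − 36| ≤ 13|y + 6|, which is < eps once |y + 6| < eps/13.
Take delta = min(1, eps/13). If 0 < |y + 6| < delta then both bounds hold and |y² − 36| ≤ 13|y + 6| < 13·(eps/13) = eps.

delta = min(1, eps/13)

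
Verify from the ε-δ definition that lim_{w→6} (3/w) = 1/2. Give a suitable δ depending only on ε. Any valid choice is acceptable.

δ = min(3, 6ε)

Let ε > 0 be given. We seek δ > 0 such that 0 < |w − 6| < δ implies |3/w − (1/2)| < ε.
|3/w − (1/2)| = 3·|6 − w|/(6·|w|) = 3|w − 6|/(6|w|).
Restrict δ ≤ 3. Then |w − 6| < 3 gives |w| > 3, so 6|w| > 18.
Then |3/w − (1/2)| < 3|w − 6|/18, which is < ε when |w − 6| < 6ε.
Take δ = min(3, 6ε). Then 0 < |w − 6| < δ gives both |w − 6| < 3 and |w − 6| < 6ε, so |3/w − (1/2)| < ε.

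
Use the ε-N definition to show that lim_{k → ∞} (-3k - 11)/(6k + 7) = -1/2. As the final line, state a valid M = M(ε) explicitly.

Suppose ε > 0. For k ≥ 1, |(-3k - 11)/(6k + 7) + 1/2| = |-45|/(6(6k + 7)) = 45/(6(6k + 7)).
Since 6k + 7 ≥ 6k for k ≥ 1, this is ≤ 45/(6·6k) = (5/4)/k.
So |(-3k - 11)/(6k + 7) + 1/2| < ε whenever k > (5/4)/ε.
Take M = (5/4)/ε. If k > M then |(-3k - 11)/(6k + 7) + 1/2| ≤ (5/4)/k < ε.

M = (5/4)/ε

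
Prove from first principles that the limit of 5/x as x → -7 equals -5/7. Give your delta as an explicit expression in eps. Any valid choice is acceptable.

delta = min(7/2, (49/10)eps)

Suppose eps > 0. We seek delta > 0 such that 0 < |x + 7| < delta implies |5/x + 5/7| < eps.
|5/x + 5/7| = 5·|-7 − x|/(7·|x|) = 5|x + 7|/(7|x|).
Restrict delta ≤ 7/2. Then |x + 7| < 7/2 gives |x| > 7/2, so 7|x| > 49/2.
Then |5/x + 5/7| < 5|x + 7|/(49/2), which is < eps when |x + 7| < (49/10)eps.
Take delta = min(7/2, (49/10)eps). Then 0 < |x + 7| < delta gives both |x + 7| < 7/2 and |x + 7| < (49/10)eps, so |5/x + 5/7| < eps.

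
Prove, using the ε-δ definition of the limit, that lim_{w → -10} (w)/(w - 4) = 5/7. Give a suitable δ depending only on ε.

δ = min(7, (49/2)ε)

Let ε > 0 be given. We want δ > 0 with 0 < |w + 10| < δ ⇒ |(w)/(w - 4) − (5/7)| < ε.
Combining over a common denominator, (w)/(w - 4) − (5/7) = [(w)·(-14) − (-10)·(w - 4)] / [(-14)·(w - 4)] = -4(w + 10) / ((-14)(w - 4)).
So |(w)/(w - 4) − (5/7)| = 4|w + 10| / (14·|w − 4|).
Restrict δ ≤ 7. Then |w + 10| < 7 gives |w − 4| = |(w + 10) + (-14)| ≥ 14 − 7 = 7.
Hence |(w)/(w - 4) − (5/7)| < 4|w + 10|/(14·7) = (2/49)|w + 10|, which is < ε once |w + 10| < (49/2)ε.
Take δ = min(7, (49/2)ε). Then 0 < |w + 10| < δ forces both bounds, so |(w)/(w - 4) − (5/7)| < ε.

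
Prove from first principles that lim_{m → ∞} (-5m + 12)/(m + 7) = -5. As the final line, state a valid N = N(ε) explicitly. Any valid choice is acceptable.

Let ε > 0. For m ≥ 1, |(-5m + 12)/(m + 7) + 5| = |47|/((m + 7)) = 47/((m + 7)).
Since m + 7 ≥ m for m ≥ 1, this is ≤ 47/(m) = 47/m.
So |(-5m + 12)/(m + 7) + 5| < ε whenever m > 47/ε.
Take N = 47/ε. If m > N then |(-5m + 12)/(m + 7) + 5| ≤ 47/m < ε.

N = 47/ε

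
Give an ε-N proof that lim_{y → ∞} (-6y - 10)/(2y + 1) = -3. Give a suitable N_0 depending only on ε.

Suppose ε > 0. We seek N_0 > 0 such that y > N_0 implies |(-6y - 10)/(2y + 1) + 3| < ε.
(-6y - 10)/(2y + 1) + 3 = (2(-6y - 10) − (-6)(2y + 1)) / (2(2y + 1)) = -14/(2(2y + 1)).
For y > 0 we have 2y + 1 > 2y, so |(-6y - 10)/(2y + 1) + 3| = 14/(2(2y + 1)) < 14/(2·2y) = (7/2)/y.
Thus |(-6y - 10)/(2y + 1) + 3| < ε whenever y > (7/2)/ε.
Take N_0 = (7/2)/ε. If y > N_0 then |(-6y - 10)/(2y + 1) + 3| < (7/2)/y < ε.

N_0 = (7/2)/ε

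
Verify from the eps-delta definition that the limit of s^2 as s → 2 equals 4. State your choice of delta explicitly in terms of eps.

Let eps > 0 be given. We seek delta > 0 with 0 < |s − 2| < delta ⇒ |s^2 − 4| < eps.
Factor: s^2 − 4 = (s − 2)(s + 2), so |s^2 − 4| = |s − 2|·|s + 2|.
Impose delta ≤ 2 so that |s| < 4; then |s + 2| ≤ 6.
Hence |s^2 − 4| ≤ 6|s − 2|, which is < eps once |s − 2| < eps/6.
Take delta = min(2, eps/6). If 0 < |s − 2| < delta then both bounds hold and |s^2 − 4| ≤ 6|s − 2| < 6·(eps/6) = eps.

delta = min(2, eps/6)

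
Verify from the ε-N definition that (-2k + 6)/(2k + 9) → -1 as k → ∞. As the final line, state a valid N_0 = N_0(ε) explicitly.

N_0 = (15/2)/ε

Let ε > 0. For k ≥ 1, |(-2k + 6)/(2k + 9) + 1| = |30|/(2(2k + 9)) = 30/(2(2k + 9)).
Since 2k + 9 ≥ 2k for k ≥ 1, this is ≤ 30/(2·2k) = (15/2)/k.
So |(-2k + 6)/(2k + 9) + 1| < ε whenever k > (15/2)/ε.
Take N_0 = (15/2)/ε. If k > N_0 then |(-2k + 6)/(2k + 9) + 1| ≤ (15/2)/k < ε.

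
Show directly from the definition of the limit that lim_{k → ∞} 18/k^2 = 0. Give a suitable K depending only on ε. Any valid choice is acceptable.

Suppose ε > 0. For k ≥ 1, |18/k^2 − 0| = 18/k^2.
18/k^2 < ε ⇔ k^2 > 18/ε ⇔ k > (18/ε)^{1/2}.
Take K = (18/ε)^{1/2}. Then k > K implies 18/k^2 < ε.

K = (18/ε)^{1/2}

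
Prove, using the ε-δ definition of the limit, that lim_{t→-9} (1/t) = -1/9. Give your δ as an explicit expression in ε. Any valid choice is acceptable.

Let ε > 0. We seek δ > 0 such that 0 < |t + 9| < δ implies |1/t + 1/9| < ε.
|1/t + 1/9| = |-9 − t|/(9·|t|) = |t + 9|/(9|t|).
Require δ ≤ 9/2 so that |t| > 9 − 9/2 = 9/2, hence 9|t| > 81/2.
Then |1/t + 1/9| < |t + 9|/(81/2), which is < ε when |t + 9| < (81/2)ε.
Take δ = min(9/2, (81/2)ε). Then 0 < |t + 9| < δ gives both |t + 9| < 9/2 and |t + 9| < (81/2)ε, so |1/t + 1/9| < ε.

δ = min(9/2, (81/2)ε)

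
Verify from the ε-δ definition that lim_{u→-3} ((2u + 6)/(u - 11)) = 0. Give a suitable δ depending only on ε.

δ = min(7, (7/2)ε)

Let ε > 0. We want δ > 0 with 0 < |u + 3| < δ ⇒ |(2u + 6)/(u - 11) − 0| < ε.
Combining over a common denominator, (2u + 6)/(u - 11) − 0 = [(2u + 6)·(-14) − 0·(u - 11)] / [(-14)·(u - 11)] = -28(u + 3) / ((-14)(u - 11)).
So |(2u + 6)/(u - 11) − 0| = 28|u + 3| / (14·|u − 11|).
Restrict δ ≤ 7. Then |u + 3| < 7 gives |u − 11| = |(u + 3) + (-14)| ≥ 14 − 7 = 7.
Hence |(2u + 6)/(u - 11) − 0| < 28|u + 3|/(14·7) = (2/7)|u + 3|, which is < ε once |u + 3| < (7/2)ε.
Take δ = min(7, (7/2)ε). Then 0 < |u + 3| < δ forces both bounds, so |(2u + 6)/(u - 11) − 0| < ε.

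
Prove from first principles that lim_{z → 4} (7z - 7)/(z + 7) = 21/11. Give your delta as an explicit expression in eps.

delta = min(11/2, (121/112)eps)

Let eps > 0. We want delta > 0 with 0 < |z − 4| < delta ⇒ |(7z - 7)/(z + 7) − (21/11)| < eps.
Combining over a common denominator, (7z - 7)/(z + 7) − (21/11) = [(7z - 7)·11 − 21·(z + 7)] / [11·(z + 7)] = 56(z − 4) / (11(z + 7)).
So |(7z - 7)/(z + 7) − (21/11)| = 56|z − 4| / (11·|z + 7|).
Restrict delta ≤ 11/2. Then |z − 4| < 11/2 gives |z + 7| = |(z − 4) + 11| ≥ 11 − 11/2 = 11/2.
Hence |(7z - 7)/(z + 7) − (21/11)| < 56|z − 4|/(11·(11/2)) = (112/121)|z − 4|, which is < eps once |z − 4| < (121/112)eps.
Take delta = min(11/2, (121/112)eps). Then 0 < |z − 4| < delta forces both bounds, so |(7z - 7)/(z + 7) − (21/11)| < eps.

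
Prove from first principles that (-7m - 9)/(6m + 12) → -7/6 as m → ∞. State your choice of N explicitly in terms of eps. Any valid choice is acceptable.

Suppose eps > 0. For m ≥ 1, |(-7m - 9)/(6m + 12) + 7/6| = |30|/(6(6m + 12)) = 30/(6(6m + 12)).
Since 6m + 12 ≥ 6m for m ≥ 1, this is ≤ 30/(6·6m) = (5/6)/m.
So |(-7m - 9)/(6m + 12) + 7/6| < eps whenever m > (5/6)/eps.
Take N = (5/6)/eps. If m > N then |(-7m - 9)/(6m + 12) + 7/6| ≤ (5/6)/m < eps.

N = (5/6)/eps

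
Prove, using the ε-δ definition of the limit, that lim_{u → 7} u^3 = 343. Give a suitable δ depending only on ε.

Fix ε > 0. We seek δ > 0 with 0 < |u − 7| < δ ⇒ |u^3 − 343| < ε.
Factor: u^3 − 343 = (u − 7)(u^2 + 7u + 49), so |u^3 − 343| = |u − 7|·|u^2 + 7u + 49|.
Impose δ ≤ 2 so that |u| < 9; then |u^2 + 7u + 49| ≤ 193.
Hence |u^3 − 343| ≤ 193|u − 7|, which is < ε once |u − 7| < ε/193.
Take δ = min(2, ε/193). If 0 < |u − 7| < δ then both bounds hold and |u^3 − 343| ≤ 193|u − 7| < 193·(ε/193) = ε.

δ = min(2, ε/193)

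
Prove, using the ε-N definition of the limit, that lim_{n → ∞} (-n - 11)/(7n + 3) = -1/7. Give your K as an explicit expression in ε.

K = (74/49)/ε

Let ε > 0 be given. For n ≥ 1, |(-n - 11)/(7n + 3) + 1/7| = |-74|/(7(7n + 3)) = 74/(7(7n + 3)).
Since 7n + 3 ≥ 7n for n ≥ 1, this is ≤ 74/(7·7n) = (74/49)/n.
So |(-n - 11)/(7n + 3) + 1/7| < ε whenever n > (74/49)/ε.
Take K = (74/49)/ε. If n > K then |(-n - 11)/(7n + 3) + 1/7| ≤ (74/49)/n < ε.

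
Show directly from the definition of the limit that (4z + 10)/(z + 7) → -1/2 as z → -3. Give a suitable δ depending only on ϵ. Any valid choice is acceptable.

Fix ϵ > 0. We want δ > 0 with 0 < |z + 3| < δ ⇒ |(4z + 10)/(z + 7) + 1/2| < ϵ.
Combining over a common denominator, (4z + 10)/(z + 7) + 1/2 = [(4z + 10)·4 − (-2)·(z + 7)] / [4·(z + 7)] = 18(z + 3) / (4(z + 7)).
So |(4z + 10)/(z + 7) + 1/2| = 18|z + 3| / (4·|z + 7|).
Require δ ≤ 2, so |z + 7| ≥ |4| − |z + 3| > 4 − 2 = 2.
Hence |(4z + 10)/(z + 7) + 1/2| < 18|z + 3|/(4·2) = (9/4)|z + 3|, which is < ϵ once |z + 3| < (4/9)ϵ.
Take δ = min(2, (4/9)ϵ). Then 0 < |z + 3| < δ forces both bounds, so |(4z + 10)/(z + 7) + 1/2| < ϵ.

δ = min(2, (4/9)ϵ)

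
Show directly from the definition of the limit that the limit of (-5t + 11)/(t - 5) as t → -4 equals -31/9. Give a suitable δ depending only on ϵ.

δ = min(9/2, (81/28)ϵ)

Let ϵ > 0. We want δ > 0 with 0 < |t + 4| < δ ⇒ |(-5t + 11)/(t - 5) + 31/9| < ϵ.
Combining over a common denominator, (-5t + 11)/(t - 5) + 31/9 = [(-5t + 11)·(-9) − 31·(t - 5)] / [(-9)·(t - 5)] = 14(t + 4) / ((-9)(t - 5)).
So |(-5t + 11)/(t - 5) + 31/9| = 14|t + 4| / (9·|t − 5|).
Restrict δ ≤ 9/2. Then |t + 4| < 9/2 gives |t − 5| = |(t + 4) + (-9)| ≥ 9 − 9/2 = 9/2.
Hence |(-5t + 11)/(t - 5) + 31/9| < 14|t + 4|/(9·(9/2)) = (28/81)|t + 4|, which is < ϵ once |t + 4| < (81/28)ϵ.
Take δ = min(9/2, (81/28)ϵ). Then 0 < |t + 4| < δ forces both bounds, so |(-5t + 11)/(t - 5) + 31/9| < ϵ.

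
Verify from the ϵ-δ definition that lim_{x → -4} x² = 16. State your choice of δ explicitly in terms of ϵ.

Let ϵ > 0. We seek δ > 0 with 0 < |x + 4| < δ ⇒ |x² − 16| < ϵ.
Factor: x² − 16 = (x + 4)(x - 4), so |x² − 16| = |x + 4|·|x - 4|.
Restrict δ ≤ 2. Then |x + 4| < 2 gives |x| < 6, so by the triangle inequality |x - 4| ≤ 6 + 4 = 10.
Hence |x² − 16| ≤ 10|x + 4|, which is < ϵ once |x + 4| < ϵ/10.
Take δ = min(2, ϵ/10). If 0 < |x + 4| < δ then both bounds hold and |x² − 16| ≤ 10|x + 4| < 10·(ϵ/10) = ϵ.

δ = min(2, ϵ/10)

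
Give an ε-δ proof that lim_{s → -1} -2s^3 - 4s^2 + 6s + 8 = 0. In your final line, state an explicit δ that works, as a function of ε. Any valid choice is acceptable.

δ = min(2, ε/32)

Let ε > 0 be given. We want δ > 0 such that 0 < |s + 1| < δ implies |(-2s^3 - 4s^2 + 6s + 8)| < ε.
(-2s^3 - 4s^2 + 6s + 8) = -2s^3 - 4s^2 + 6s + 8 = (s + 1)(-2s^2 - 2s + 8).
So |(-2s^3 - 4s^2 + 6s + 8)| = |s + 1|·|-2s^2 - 2s + 8|.
Require δ ≤ 2. Then |s + 1| < 2 gives |s| < 3, and by the triangle inequality |-2s^2 - 2s + 8| ≤ 2·3^2 + 2·3 + 8 = 32.
Hence |(-2s^3 - 4s^2 + 6s + 8)| ≤ 32|s + 1| < ε provided |s + 1| < ε/32.
Take δ = min(2, ε/32). Then 0 < |s + 1| < δ gives both |s + 1| < 2 and |s + 1| < ε/32, so |(-2s^3 - 4s^2 + 6s + 8)| < ε.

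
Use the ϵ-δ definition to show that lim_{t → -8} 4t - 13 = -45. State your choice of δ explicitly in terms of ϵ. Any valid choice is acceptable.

Fix ϵ > 0. We need δ > 0 so that 0 < |t + 8| < δ implies |(4t - 13) + 45| < ϵ.
Since (4t - 13) + 45 = 4(t + 8), we have |(4t - 13) + 45| = 4|t + 8|.
Thus it suffices that |t + 8| < ϵ/4.
Take δ = ϵ/4. If 0 < |t + 8| < δ then |(4t - 13) + 45| = 4|t + 8| < 4·(ϵ/4) = ϵ.

δ = ϵ/4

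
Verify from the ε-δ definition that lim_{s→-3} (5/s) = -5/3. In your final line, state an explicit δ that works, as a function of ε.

Let ε > 0 be given. We seek δ > 0 such that 0 < |s + 3| < δ implies |5/s + 5/3| < ε.
|5/s + 5/3| = 5·|-3 − s|/(3·|s|) = 5|s + 3|/(3|s|).
Require δ ≤ 3/2 so that |s| > 3 − 3/2 = 3/2, hence 3|s| > 9/2.
Then |5/s + 5/3| < 5|s + 3|/(9/2), which is < ε when |s + 3| < (9/10)ε.
Take δ = min(3/2, (9/10)ε). Then 0 < |s + 3| < δ gives both |s + 3| < 3/2 and |s + 3| < (9/10)ε, so |5/s + 5/3| < ε.

δ = min(3/2, (9/10)ε)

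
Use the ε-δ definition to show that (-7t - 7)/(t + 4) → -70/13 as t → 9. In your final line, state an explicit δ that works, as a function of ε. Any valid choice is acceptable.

Let ε > 0 be given. We want δ > 0 with 0 < |t − 9| < δ ⇒ |(-7t - 7)/(t + 4) + 70/13| < ε.
Combining over a common denominator, (-7t - 7)/(t + 4) + 70/13 = [(-7t - 7)·13 − (-70)·(t + 4)] / [13·(t + 4)] = -21(t − 9) / (13(t + 4)).
So |(-7t - 7)/(t + 4) + 70/13| = 21|t − 9| / (13·|t + 4|).
Require δ ≤ 13/2, so |t + 4| ≥ |13| − |t − 9| > 13 − 13/2 = 13/2.
Hence |(-7t - 7)/(t + 4) + 70/13| < 21|t − 9|/(13·(13/2)) = (42/169)|t − 9|, which is < ε once |t − 9| < (169/42)ε.
Take δ = min(13/2, (169/42)ε). Then 0 < |t − 9| < δ forces both bounds, so |(-7t - 7)/(t + 4) + 70/13| < ε.

δ = min(13/2, (169/42)ε)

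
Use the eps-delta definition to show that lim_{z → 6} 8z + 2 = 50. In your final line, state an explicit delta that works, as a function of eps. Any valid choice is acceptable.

Let eps > 0 be given. We need delta > 0 so that 0 < |z − 6| < delta implies |(8z + 2) − 50| < eps.
Since (8z + 2) − 50 = 8(z − 6), we have |(8z + 2) − 50| = 8|z − 6|.
So 8|z − 6| < eps exactly when |z − 6| < eps/8.
Take delta = eps/8. If 0 < |z − 6| < delta then |(8z + 2) − 50| = 8|z − 6| < 8·(eps/8) = eps.

delta = eps/8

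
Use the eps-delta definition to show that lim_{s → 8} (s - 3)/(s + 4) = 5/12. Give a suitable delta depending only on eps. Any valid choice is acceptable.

Suppose eps > 0. We want delta > 0 with 0 < |s − 8| < delta ⇒ |(s - 3)/(s + 4) − (5/12)| < eps.
Combining over a common denominator, (s - 3)/(s + 4) − (5/12) = [(s - 3)·12 − 5·(s + 4)] / [12·(s + 4)] = 7(s − 8) / (12(s + 4)).
So |(s - 3)/(s + 4) − (5/12)| = 7|s − 8| / (12·|s + 4|).
Require delta ≤ 6, so |s + 4| ≥ |12| − |s − 8| > 12 − 6 = 6.
Hence |(s - 3)/(s + 4) − (5/12)| < 7|s − 8|/(12·6) = (7/72)|s − 8|, which is < eps once |s − 8| < (72/7)eps.
Take delta = min(6, (72/7)eps). Then 0 < |s − 8| < delta forces both bounds, so |(s - 3)/(s + 4) − (5/12)| < eps.

delta = min(6, (72/7)eps)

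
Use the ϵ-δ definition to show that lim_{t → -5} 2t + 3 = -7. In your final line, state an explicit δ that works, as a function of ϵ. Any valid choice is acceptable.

δ = ϵ/2

Fix ϵ > 0. We need δ > 0 so that 0 < |t + 5| < δ implies |(2t + 3) + 7| < ϵ.
|(2t + 3) + 7| = |2t + 10| = 2|t + 5|.
Thus it suffices that |t + 5| < ϵ/2.
Choosing δ = ϵ/2 gives |(2t + 3) + 7| = 2|t + 5| < ϵ whenever |t + 5| < δ.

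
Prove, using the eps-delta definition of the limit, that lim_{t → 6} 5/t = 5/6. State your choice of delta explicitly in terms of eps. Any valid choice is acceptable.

delta = min(3, (18/5)eps)

Let eps > 0 be given. We seek delta > 0 such that 0 < |t − 6| < delta implies |5/t − (5/6)| < eps.
|5/t − (5/6)| = 5·|6 − t|/(6·|t|) = 5|t − 6|/(6|t|).
Restrict delta ≤ 3. Then |t − 6| < 3 gives |t| > 3, so 6|t| > 18.
Then |5/t − (5/6)| < 5|t − 6|/18, which is < eps when |t − 6| < (18/5)eps.
Take delta = min(3, (18/5)eps). Then 0 < |t − 6| < delta gives both |t − 6| < 3 and |t − 6| < (18/5)eps, so |5/t − (5/6)| < eps.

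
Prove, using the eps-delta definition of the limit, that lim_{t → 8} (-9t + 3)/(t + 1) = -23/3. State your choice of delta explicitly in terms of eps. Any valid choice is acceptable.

Fix eps > 0. We want delta > 0 with 0 < |t − 8| < delta ⇒ |(-9t + 3)/(t + 1) + 23/3| < eps.
Combining over a common denominator, (-9t + 3)/(t + 1) + 23/3 = [(-9t + 3)·9 − (-69)·(t + 1)] / [9·(t + 1)] = -12(t − 8) / (9(t + 1)).
So |(-9t + 3)/(t + 1) + 23/3| = 12|t − 8| / (9·|t + 1|).
Restrict delta ≤ 9/2. Then |t − 8| < 9/2 gives |t + 1| = |(t − 8) + 9| ≥ 9 − 9/2 = 9/2.
Hence |(-9t + 3)/(t + 1) + 23/3| < 12|t − 8|/(9·(9/2)) = (8/27)|t − 8|, which is < eps once |t − 8| < (27/8)eps.
Take delta = min(9/2, (27/8)eps). Then 0 < |t − 8| < delta forces both bounds, so |(-9t + 3)/(t + 1) + 23/3| < eps.

delta = min(9/2, (27/8)eps)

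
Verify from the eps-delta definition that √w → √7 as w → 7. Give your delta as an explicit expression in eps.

Let eps > 0. We want delta > 0 such that 0 < |w − 7| < delta implies |√w − √7| < eps.
Multiplying by the conjugate, |√w − √7| = |w − 7|/(√w + √7).
Restrict delta ≤ 7 so that |w − 7| < 7 forces w > 0, and then √w + √7 > √7.
Hence |√w − √7| < |w − 7|/√7, which is < eps once |w − 7| < √7·eps.
Take delta = min(7, √7·eps). If 0 < |w − 7| < delta then w > 0 and |√w − √7| < |w − 7|/√7 < eps.

delta = min(7, √7·eps)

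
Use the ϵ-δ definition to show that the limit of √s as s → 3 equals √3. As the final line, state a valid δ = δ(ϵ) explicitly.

δ = min(3, √3·ϵ)

Suppose ϵ > 0. We want δ > 0 such that 0 < |s − 3| < δ implies |√s − √3| < ϵ.
Multiplying by the conjugate, |√s − √3| = |s − 3|/(√s + √3).
Restrict δ ≤ 3 so that |s − 3| < 3 forces s > 0, and then √s + √3 > √3.
Hence |√s − √3| < |s − 3|/√3, which is < ϵ once |s − 3| < √3·ϵ.
Take δ = min(3, √3·ϵ). If 0 < |s − 3| < δ then s > 0 and |√s − √3| < |s − 3|/√3 < ϵ.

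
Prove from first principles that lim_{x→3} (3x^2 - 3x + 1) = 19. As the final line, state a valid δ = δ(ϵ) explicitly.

δ = min(1, ϵ/18)

Let ϵ > 0. We want δ > 0 such that 0 < |x − 3| < δ implies |(3x^2 - 3x + 1) − 19| < ϵ.
(3x^2 - 3x + 1) − 19 = 3x^2 - 3x - 18 = (x − 3)(3x + 6).
So |(3x^2 - 3x + 1) − 19| = |x − 3|·|3x + 6|.
Assume first that |x − 3| < 1, so |x| < 4. Then |3x + 6| ≤ 3·4 + 6 = 18.
Hence |(3x^2 - 3x + 1) − 19| ≤ 18|x − 3| < ϵ provided |x − 3| < ϵ/18.
Choosing δ = min(1, ϵ/18) ensures both conditions, hence |(3x^2 - 3x + 1) − 19| < ϵ.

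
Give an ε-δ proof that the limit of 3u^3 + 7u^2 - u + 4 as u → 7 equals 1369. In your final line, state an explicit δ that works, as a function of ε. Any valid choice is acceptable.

Fix ε > 0. We want δ > 0 such that 0 < |u − 7| < δ implies |(3u^3 + 7u^2 - u + 4) − 1369| < ε.
(3u^3 + 7u^2 - u + 4) − 1369 = 3u^3 + 7u^2 - u - 1365 = (u − 7)(3u^2 + 28u + 195).
So |(3u^3 + 7u^2 - u + 4) − 1369| = |u − 7|·|3u^2 + 28u + 195|.
Require δ ≤ 1. Then |u − 7| < 1 gives |u| < 8, and by the triangle inequality |3u^2 + 28u + 195| ≤ 3·8^2 + 28·8 + 195 = 611.
Hence |(3u^3 + 7u^2 - u + 4) − 1369| ≤ 611|u − 7| < ε provided |u − 7| < ε/611.
Choosing δ = min(1, ε/611) ensures both conditions, hence |(3u^3 + 7u^2 - u + 4) − 1369| < ε.

δ = min(1, ε/611)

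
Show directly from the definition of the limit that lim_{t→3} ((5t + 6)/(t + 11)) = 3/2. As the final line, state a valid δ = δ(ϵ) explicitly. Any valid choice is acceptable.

δ = min(7, 2ϵ)

Fix ϵ > 0. We want δ > 0 with 0 < |t − 3| < δ ⇒ |(5t + 6)/(t + 11) − (3/2)| < ϵ.
Combining over a common denominator, (5t + 6)/(t + 11) − (3/2) = [(5t + 6)·14 − 21·(t + 11)] / [14·(t + 11)] = 49(t − 3) / (14(t + 11)).
So |(5t + 6)/(t + 11) − (3/2)| = 49|t − 3| / (14·|t + 11|).
Require δ ≤ 7, so |t + 11| ≥ |14| − |t − 3| > 14 − 7 = 7.
Hence |(5t + 6)/(t + 11) − (3/2)| < 49|t − 3|/(14·7) = (1/2)|t − 3|, which is < ϵ once |t − 3| < 2ϵ.
Take δ = min(7, 2ϵ). Then 0 < |t − 3| < δ forces both bounds, so |(5t + 6)/(t + 11) − (3/2)| < ϵ.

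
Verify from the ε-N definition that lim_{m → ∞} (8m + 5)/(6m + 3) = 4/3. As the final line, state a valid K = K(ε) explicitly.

K = (1/6)/ε

Let ε > 0 be given. For m ≥ 1, |(8m + 5)/(6m + 3) − (4/3)| = |6|/(6(6m + 3)) = 6/(6(6m + 3)).
Since 6m + 3 ≥ 6m for m ≥ 1, this is ≤ 6/(6·6m) = (1/6)/m.
So |(8m + 5)/(6m + 3) − (4/3)| < ε whenever m > (1/6)/ε.
Take K = (1/6)/ε. If m > K then |(8m + 5)/(6m + 3) − (4/3)| ≤ (1/6)/m < ε.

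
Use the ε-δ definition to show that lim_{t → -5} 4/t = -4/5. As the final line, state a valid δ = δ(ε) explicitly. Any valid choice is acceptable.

δ = min(5/2, (25/8)ε)

Suppose ε > 0. We seek δ > 0 such that 0 < |t + 5| < δ implies |4/t + 4/5| < ε.
|4/t + 4/5| = 4·|-5 − t|/(5·|t|) = 4|t + 5|/(5|t|).
Require δ ≤ 5/2 so that |t| > 5 − 5/2 = 5/2, hence 5|t| > 25/2.
Then |4/t + 4/5| < 4|t + 5|/(25/2), which is < ε when |t + 5| < (25/8)ε.
Take δ = min(5/2, (25/8)ε). Then 0 < |t + 5| < δ gives both |t + 5| < 5/2 and |t + 5| < (25/8)ε, so |4/t + 4/5| < ε.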